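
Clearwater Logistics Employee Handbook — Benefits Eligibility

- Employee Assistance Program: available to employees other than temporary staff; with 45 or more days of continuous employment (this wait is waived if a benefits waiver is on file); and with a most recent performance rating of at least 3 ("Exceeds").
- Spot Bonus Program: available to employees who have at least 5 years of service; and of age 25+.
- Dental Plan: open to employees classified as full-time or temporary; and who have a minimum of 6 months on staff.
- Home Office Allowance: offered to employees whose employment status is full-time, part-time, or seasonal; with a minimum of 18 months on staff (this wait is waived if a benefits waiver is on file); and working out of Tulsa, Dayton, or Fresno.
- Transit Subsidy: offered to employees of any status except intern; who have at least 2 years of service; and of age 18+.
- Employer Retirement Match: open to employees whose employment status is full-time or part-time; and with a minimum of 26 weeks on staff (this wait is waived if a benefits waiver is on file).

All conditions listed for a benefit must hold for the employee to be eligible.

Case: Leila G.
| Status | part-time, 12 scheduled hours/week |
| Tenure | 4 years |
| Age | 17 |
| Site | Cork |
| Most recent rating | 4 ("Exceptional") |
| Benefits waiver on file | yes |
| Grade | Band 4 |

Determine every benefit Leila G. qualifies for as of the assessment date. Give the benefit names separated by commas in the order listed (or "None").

Employee Assistance Program — status part-time ✓ (not excluded); benefits waiver on file ✓; rating 4 ≥ 3 ✓ → eligible.
Spot Bonus Program — service 4 years < 5 years ✗ → not eligible.
Dental Plan — status part-time ✗ (requires full-time or temporary) → not eligible.
Home Office Allowance — status part-time ✓; benefits waiver on file ✓; site Cork ✗ (not Tulsa, Dayton, or Fresno) → not eligible.
Transit Subsidy — status part-time ✓ (not excluded); service 4 years ≥ 2 years ✓; age 17 < 18 ✗ → not eligible.
Employer Retirement Match — status part-time ✓; benefits waiver on file ✓ → eligible.

Employee Assistance Program, Employer Retirement Match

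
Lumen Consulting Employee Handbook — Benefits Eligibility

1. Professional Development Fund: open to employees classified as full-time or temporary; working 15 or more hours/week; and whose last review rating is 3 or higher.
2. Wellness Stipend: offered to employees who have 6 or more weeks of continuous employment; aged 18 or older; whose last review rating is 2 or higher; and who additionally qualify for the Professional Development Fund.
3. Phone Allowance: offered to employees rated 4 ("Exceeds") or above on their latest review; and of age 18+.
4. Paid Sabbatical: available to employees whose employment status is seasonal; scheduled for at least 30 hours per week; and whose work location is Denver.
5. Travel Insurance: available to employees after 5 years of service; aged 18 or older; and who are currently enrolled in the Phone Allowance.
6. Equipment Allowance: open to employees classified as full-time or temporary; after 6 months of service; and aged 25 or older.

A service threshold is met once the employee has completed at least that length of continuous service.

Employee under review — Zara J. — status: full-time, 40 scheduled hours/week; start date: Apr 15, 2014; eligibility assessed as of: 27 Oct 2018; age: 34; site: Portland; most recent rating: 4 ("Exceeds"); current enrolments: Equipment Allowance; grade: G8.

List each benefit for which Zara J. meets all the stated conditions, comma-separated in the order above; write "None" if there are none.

Professional Development Fund, Wellness Stipend, Phone Allowance, Equipment Allowance

Service from Apr 15, 2014 to 27 Oct 2018: 1656 days.
Professional Development Fund — status full-time ✓; 40 hrs/wk ≥ 15 ✓; rating 4 ≥ 3 ✓ → eligible.
Wellness Stipend — service 1656 days ≥ 6 weeks (≈42 days) ✓; age 34 ≥ 18 ✓; rating 4 ≥ 2 ✓; eligible for Professional Development Fund ✓ → eligible.
Phone Allowance — rating 4 ≥ 4 ✓; age 34 ≥ 18 ✓ → eligible.
Paid Sabbatical — status full-time ✗ (requires seasonal) → not eligible.
Travel Insurance — service 1656 days < 5 years (≈1825 days) ✗ → not eligible.
Equipment Allowance — status full-time ✓; service 1656 days ≥ 6 months (≈180 days) ✓; age 34 ≥ 25 ✓ → eligible.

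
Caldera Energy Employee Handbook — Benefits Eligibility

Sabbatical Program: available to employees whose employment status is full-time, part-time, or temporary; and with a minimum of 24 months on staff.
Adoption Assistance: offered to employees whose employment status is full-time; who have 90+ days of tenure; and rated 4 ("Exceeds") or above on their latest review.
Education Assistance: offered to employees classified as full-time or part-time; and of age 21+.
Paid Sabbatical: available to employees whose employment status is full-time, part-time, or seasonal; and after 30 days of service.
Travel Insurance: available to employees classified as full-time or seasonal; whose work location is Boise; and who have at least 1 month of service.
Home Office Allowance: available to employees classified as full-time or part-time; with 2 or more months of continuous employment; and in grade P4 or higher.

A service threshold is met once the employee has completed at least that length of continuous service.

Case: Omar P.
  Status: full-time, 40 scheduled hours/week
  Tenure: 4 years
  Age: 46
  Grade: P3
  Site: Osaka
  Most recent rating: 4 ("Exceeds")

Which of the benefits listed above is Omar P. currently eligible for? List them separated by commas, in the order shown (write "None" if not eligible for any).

Sabbatical Program — status full-time ✓; service 4 years ≥ 24 months (≈720 days) ✓ → eligible.
Adoption Assistance — status full-time ✓; service 4 years ≥ 90 days ✓; rating 4 ≥ 4 ✓ → eligible.
Education Assistance — status full-time ✓; age 46 ≥ 21 ✓ → eligible.
Paid Sabbatical — status full-time ✓; service 4 years ≥ 30 days ✓ → eligible.
Travel Insurance — status full-time ✓; site Osaka ✗ (not Boise) → not eligible.
Home Office Allowance — status full-time ✓; service 4 years ≥ 2 months (≈60 days) ✓; grade P3 < P4 ✗ → not eligible.

Sabbatical Program, Adoption Assistance, Education Assistance, Paid Sabbatical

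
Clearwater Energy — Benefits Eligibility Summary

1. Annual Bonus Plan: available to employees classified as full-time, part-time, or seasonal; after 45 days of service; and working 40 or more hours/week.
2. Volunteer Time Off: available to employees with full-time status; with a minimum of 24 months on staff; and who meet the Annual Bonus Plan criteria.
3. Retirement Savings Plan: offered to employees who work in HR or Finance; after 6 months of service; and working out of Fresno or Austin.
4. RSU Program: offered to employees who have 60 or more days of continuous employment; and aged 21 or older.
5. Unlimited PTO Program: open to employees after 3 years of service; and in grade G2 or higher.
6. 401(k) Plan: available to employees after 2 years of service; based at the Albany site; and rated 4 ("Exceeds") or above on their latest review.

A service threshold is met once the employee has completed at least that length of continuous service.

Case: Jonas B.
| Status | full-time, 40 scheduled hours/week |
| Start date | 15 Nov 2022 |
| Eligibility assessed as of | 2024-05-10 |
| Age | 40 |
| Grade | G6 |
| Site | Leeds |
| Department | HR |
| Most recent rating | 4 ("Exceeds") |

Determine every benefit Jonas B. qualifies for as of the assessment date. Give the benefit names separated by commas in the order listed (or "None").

Service from 15 Nov 2022 to 2024-05-10: 542 days.
Annual Bonus Plan — status full-time ✓; service 542 days ≥ 45 days ✓; 40 hrs/wk ≥ 40 ✓ → eligible.
Volunteer Time Off — status full-time ✓; service 542 days < 24 months (≈720 days) ✗ → not eligible.
Retirement Savings Plan — dept HR ✓; service 542 days ≥ 6 months (≈180 days) ✓; site Leeds ✗ (not Fresno or Austin) → not eligible.
RSU Program — service 542 days ≥ 60 days ✓; age 40 ≥ 21 ✓ → eligible.
Unlimited PTO Program — service 542 days < 3 years (≈1095 days) ✗ → not eligible.
401(k) Plan — service 542 days < 2 years (≈730 days) ✗ → not eligible.

Annual Bonus Plan, RSU Program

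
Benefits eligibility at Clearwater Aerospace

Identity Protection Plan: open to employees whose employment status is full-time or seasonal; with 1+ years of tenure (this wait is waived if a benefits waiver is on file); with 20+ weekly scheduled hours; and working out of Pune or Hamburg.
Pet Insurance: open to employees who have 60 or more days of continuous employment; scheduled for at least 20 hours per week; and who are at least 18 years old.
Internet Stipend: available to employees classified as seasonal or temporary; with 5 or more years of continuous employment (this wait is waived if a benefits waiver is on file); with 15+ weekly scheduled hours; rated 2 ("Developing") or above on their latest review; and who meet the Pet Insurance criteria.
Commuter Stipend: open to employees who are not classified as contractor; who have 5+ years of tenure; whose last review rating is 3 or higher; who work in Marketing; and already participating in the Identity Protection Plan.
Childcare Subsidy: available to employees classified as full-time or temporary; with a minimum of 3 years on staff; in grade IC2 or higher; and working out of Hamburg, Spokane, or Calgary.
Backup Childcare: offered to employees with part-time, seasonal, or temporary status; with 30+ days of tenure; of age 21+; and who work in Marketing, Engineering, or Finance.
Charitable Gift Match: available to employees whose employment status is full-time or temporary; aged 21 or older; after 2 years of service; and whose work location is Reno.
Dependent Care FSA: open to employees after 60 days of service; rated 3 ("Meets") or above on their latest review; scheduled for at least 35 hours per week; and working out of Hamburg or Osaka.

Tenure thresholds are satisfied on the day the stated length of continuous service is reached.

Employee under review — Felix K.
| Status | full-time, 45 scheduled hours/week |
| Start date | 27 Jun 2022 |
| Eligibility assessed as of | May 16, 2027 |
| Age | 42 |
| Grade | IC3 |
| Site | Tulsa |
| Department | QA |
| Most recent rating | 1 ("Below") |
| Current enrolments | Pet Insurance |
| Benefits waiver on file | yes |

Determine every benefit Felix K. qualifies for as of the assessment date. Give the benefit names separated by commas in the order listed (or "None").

Service from 27 Jun 2022 to May 16, 2027: 1784 days.
Identity Protection Plan — status full-time ✓; benefits waiver on file ✓; 45 hrs/wk ≥ 20 ✓; site Tulsa ✗ (not Pune or Hamburg) → not eligible.
Pet Insurance — service 1784 days ≥ 60 days ✓; 45 hrs/wk ≥ 20 ✓; age 42 ≥ 18 ✓ → eligible.
Internet Stipend — status full-time ✗ (requires seasonal or temporary) → not eligible.
Commuter Stipend — status full-time ✓ (not excluded); service 1784 days < 5 years (≈1825 days) ✗ → not eligible.
Childcare Subsidy — status full-time ✓; service 1784 days ≥ 3 years (≈1095 days) ✓; grade IC3 ≥ IC2 ✓; site Tulsa ✗ (not Hamburg, Spokane, or Calgary) → not eligible.
Backup Childcare — status full-time ✗ (requires part-time, seasonal, or temporary) → not eligible.
Charitable Gift Match — status full-time ✓; age 42 ≥ 21 ✓; service 1784 days ≥ 2 years (≈730 days) ✓; site Tulsa ✗ (not Reno) → not eligible.
Dependent Care FSA — service 1784 days ≥ 60 days ✓; rating 1 < 3 ✗ → not eligible.

Pet Insurance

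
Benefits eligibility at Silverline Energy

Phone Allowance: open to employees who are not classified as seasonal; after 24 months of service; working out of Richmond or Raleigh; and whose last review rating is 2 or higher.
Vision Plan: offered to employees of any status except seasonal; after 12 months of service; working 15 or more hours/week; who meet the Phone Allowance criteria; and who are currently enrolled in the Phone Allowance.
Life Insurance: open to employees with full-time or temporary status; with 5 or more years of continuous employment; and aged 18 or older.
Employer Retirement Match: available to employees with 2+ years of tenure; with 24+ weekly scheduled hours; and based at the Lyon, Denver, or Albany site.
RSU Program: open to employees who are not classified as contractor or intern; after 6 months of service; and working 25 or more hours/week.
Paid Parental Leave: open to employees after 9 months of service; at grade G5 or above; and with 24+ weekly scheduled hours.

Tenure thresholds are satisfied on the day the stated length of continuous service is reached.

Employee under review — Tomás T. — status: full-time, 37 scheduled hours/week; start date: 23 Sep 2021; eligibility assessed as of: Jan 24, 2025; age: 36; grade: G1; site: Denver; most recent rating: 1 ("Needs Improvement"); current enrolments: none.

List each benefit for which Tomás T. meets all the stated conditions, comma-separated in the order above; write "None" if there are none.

Service from 23 Sep 2021 to Jan 24, 2025: 1219 days.
Phone Allowance — status full-time ✓ (not excluded); service 1219 days ≥ 24 months (≈720 days) ✓; site Denver ✗ (not Richmond or Raleigh) → not eligible.
Vision Plan — status full-time ✓ (not excluded); service 1219 days ≥ 12 months (≈360 days) ✓; 37 hrs/wk ≥ 15 ✓; not eligible for Phone Allowance ✗ → not eligible.
Life Insurance — status full-time ✓; service 1219 days < 5 years (≈1825 days) ✗ → not eligible.
Employer Retirement Match — service 1219 days ≥ 2 years (≈730 days) ✓; 37 hrs/wk ≥ 24 ✓; site Denver ✓ → eligible.
RSU Program — status full-time ✓ (not excluded); service 1219 days ≥ 6 months (≈180 days) ✓; 37 hrs/wk ≥ 25 ✓ → eligible.
Paid Parental Leave — service 1219 days ≥ 9 months (≈270 days) ✓; grade G1 < G5 ✗ → not eligible.

Employer Retirement Match, RSU Program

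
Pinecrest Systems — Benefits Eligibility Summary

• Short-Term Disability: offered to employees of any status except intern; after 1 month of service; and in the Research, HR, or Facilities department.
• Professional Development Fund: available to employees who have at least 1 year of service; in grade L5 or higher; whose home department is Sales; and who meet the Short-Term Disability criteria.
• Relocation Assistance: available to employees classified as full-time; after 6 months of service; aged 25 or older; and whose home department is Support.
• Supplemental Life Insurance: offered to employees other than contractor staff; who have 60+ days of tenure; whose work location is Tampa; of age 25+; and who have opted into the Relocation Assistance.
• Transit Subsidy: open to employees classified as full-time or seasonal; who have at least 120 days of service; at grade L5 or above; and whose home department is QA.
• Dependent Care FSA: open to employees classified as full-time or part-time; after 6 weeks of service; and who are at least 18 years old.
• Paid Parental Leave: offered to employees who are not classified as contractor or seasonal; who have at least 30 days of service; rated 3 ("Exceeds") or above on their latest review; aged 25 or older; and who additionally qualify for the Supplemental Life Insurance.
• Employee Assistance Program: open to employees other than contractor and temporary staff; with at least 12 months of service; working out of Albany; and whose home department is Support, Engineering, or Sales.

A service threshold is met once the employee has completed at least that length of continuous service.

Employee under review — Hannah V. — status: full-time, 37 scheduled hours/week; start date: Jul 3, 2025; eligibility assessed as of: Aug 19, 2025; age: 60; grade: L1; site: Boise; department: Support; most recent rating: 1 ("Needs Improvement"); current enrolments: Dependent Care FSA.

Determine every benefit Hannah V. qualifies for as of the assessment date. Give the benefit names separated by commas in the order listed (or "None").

Dependent Care FSA

Service from Jul 3, 2025 to Aug 19, 2025: 47 days.
Short-Term Disability — status full-time ✓ (not excluded); service 47 days ≥ 1 month (≈30 days) ✓; dept Support ✗ → not eligible.
Professional Development Fund — service 47 days < 1 year (≈365 days) ✗ → not eligible.
Relocation Assistance — status full-time ✓; service 47 days < 6 months (≈180 days) ✗ → not eligible.
Supplemental Life Insurance — status full-time ✓ (not excluded); service 47 days < 60 days ✗ → not eligible.
Transit Subsidy — status full-time ✓; service 47 days < 120 days ✗ → not eligible.
Dependent Care FSA — status full-time ✓; service 47 days ≥ 6 weeks (≈42 days) ✓; age 60 ≥ 18 ✓ → eligible.
Paid Parental Leave — status full-time ✓ (not excluded); service 47 days ≥ 30 days ✓; rating 1 < 3 ✗ → not eligible.
Employee Assistance Program — status full-time ✓ (not excluded); service 47 days < 12 months (≈360 days) ✗ → not eligible.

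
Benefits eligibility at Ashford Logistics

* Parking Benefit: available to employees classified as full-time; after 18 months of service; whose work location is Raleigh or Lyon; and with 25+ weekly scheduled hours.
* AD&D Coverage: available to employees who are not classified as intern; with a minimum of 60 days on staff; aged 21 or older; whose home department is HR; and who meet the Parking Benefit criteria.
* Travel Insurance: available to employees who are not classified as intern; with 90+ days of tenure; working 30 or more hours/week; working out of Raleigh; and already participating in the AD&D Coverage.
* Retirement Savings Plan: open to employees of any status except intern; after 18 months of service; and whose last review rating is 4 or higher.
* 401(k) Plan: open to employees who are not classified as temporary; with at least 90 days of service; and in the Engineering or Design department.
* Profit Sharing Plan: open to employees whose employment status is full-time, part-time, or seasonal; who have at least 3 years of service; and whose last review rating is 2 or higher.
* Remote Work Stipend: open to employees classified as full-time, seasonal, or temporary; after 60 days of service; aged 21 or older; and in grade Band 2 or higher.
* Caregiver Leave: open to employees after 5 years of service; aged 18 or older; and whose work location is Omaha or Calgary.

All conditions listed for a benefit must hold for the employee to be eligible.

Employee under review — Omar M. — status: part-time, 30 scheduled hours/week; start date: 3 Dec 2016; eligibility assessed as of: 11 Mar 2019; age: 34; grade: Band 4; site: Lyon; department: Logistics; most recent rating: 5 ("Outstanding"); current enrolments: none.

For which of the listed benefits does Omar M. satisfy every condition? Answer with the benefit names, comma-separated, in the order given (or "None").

Service from 3 Dec 2016 to 11 Mar 2019: 828 days.
Parking Benefit — status part-time ✗ (requires full-time) → not eligible.
AD&D Coverage — status part-time ✓ (not excluded); service 828 days ≥ 60 days ✓; age 34 ≥ 21 ✓; dept Logistics ✗ → not eligible.
Travel Insurance — status part-time ✓ (not excluded); service 828 days ≥ 90 days ✓; 30 hrs/wk ≥ 30 ✓; site Lyon ✗ (not Raleigh) → not eligible.
Retirement Savings Plan — status part-time ✓ (not excluded); service 828 days ≥ 18 months (≈540 days) ✓; rating 5 ≥ 4 ✓ → eligible.
401(k) Plan — status part-time ✓ (not excluded); service 828 days ≥ 90 days ✓; dept Logistics ✗ → not eligible.
Profit Sharing Plan — status part-time ✓; service 828 days < 3 years (≈1095 days) ✗ → not eligible.
Remote Work Stipend — status part-time ✗ (requires full-time, seasonal, or temporary) → not eligible.
Caregiver Leave — service 828 days < 5 years (≈1825 days) ✗ → not eligible.

Retirement Savings Plan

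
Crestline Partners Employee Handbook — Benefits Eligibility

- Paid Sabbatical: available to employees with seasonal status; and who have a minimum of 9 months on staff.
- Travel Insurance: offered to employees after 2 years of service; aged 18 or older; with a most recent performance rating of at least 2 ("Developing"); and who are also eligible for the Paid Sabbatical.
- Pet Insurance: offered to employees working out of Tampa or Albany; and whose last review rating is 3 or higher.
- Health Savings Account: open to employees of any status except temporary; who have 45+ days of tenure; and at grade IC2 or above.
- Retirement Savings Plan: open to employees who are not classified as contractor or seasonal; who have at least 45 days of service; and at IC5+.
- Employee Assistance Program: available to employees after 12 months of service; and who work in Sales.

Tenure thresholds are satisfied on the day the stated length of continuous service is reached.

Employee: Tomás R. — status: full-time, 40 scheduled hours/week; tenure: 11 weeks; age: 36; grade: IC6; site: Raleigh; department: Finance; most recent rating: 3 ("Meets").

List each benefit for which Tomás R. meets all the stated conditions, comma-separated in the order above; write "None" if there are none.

Health Savings Account, Retirement Savings Plan

Paid Sabbatical — status full-time ✗ (requires seasonal) → not eligible.
Travel Insurance — service 11 weeks < 2 years (≈730 days) ✗ → not eligible.
Pet Insurance — site Raleigh ✗ (not Tampa or Albany) → not eligible.
Health Savings Account — status full-time ✓ (not excluded); service 11 weeks ≥ 45 days ✓; grade IC6 ≥ IC2 ✓ → eligible.
Retirement Savings Plan — status full-time ✓ (not excluded); service 11 weeks ≥ 45 days ✓; grade IC6 ≥ IC5 ✓ → eligible.
Employee Assistance Program — service 11 weeks < 12 months (≈360 days) ✗ → not eligible.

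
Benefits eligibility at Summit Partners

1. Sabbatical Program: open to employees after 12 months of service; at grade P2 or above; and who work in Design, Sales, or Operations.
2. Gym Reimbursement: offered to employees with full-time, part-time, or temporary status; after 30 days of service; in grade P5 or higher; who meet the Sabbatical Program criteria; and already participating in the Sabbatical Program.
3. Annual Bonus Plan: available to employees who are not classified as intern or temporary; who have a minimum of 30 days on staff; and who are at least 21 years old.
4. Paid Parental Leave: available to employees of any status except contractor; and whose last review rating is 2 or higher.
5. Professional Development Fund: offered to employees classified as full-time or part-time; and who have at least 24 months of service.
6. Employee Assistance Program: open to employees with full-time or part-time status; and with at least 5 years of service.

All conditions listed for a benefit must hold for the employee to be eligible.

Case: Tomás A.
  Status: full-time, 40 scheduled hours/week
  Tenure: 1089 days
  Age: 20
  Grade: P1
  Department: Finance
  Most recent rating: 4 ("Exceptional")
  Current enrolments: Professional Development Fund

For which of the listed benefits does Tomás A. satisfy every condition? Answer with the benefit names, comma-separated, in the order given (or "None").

Sabbatical Program — service 1089 days ≥ 12 months (≈360 days) ✓; grade P1 < P2 ✗ → not eligible.
Gym Reimbursement — status full-time ✓; service 1089 days ≥ 30 days ✓; grade P1 < P5 ✗ → not eligible.
Annual Bonus Plan — status full-time ✓ (not excluded); service 1089 days ≥ 30 days ✓; age 20 < 21 ✗ → not eligible.
Paid Parental Leave — status full-time ✓ (not excluded); rating 4 ≥ 2 ✓ → eligible.
Professional Development Fund — status full-time ✓; service 1089 days ≥ 24 months (≈720 days) ✓ → eligible.
Employee Assistance Program — status full-time ✓; service 1089 days < 5 years (≈1825 days) ✗ → not eligible.

Paid Parental Leave, Professional Development Fund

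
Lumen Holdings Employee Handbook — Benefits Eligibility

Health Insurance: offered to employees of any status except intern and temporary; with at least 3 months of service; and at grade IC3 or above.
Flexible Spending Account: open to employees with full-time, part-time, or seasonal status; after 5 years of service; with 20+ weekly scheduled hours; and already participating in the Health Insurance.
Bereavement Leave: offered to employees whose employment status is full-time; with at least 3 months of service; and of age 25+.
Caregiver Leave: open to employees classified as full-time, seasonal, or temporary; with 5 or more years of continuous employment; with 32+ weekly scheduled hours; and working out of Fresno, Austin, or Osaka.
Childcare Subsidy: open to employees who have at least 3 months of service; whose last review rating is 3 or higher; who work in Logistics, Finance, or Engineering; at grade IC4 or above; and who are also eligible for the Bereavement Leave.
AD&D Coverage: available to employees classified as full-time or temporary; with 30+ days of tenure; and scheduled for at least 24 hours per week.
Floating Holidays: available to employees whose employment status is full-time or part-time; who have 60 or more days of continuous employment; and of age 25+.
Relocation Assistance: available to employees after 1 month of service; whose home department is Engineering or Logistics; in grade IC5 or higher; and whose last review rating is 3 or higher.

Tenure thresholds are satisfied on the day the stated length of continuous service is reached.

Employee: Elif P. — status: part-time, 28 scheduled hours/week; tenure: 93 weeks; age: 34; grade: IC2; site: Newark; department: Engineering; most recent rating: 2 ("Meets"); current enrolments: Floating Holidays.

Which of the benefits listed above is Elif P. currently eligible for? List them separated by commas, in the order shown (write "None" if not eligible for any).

Health Insurance — status part-time ✓ (not excluded); service 93 weeks ≥ 3 months (≈90 days) ✓; grade IC2 < IC3 ✗ → not eligible.
Flexible Spending Account — status part-time ✓; service 93 weeks < 5 years (≈1825 days) ✗ → not eligible.
Bereavement Leave — status part-time ✗ (requires full-time) → not eligible.
Caregiver Leave — status part-time ✗ (requires full-time, seasonal, or temporary) → not eligible.
Childcare Subsidy — service 93 weeks ≥ 3 months (≈90 days) ✓; rating 2 < 3 ✗ → not eligible.
AD&D Coverage — status part-time ✗ (requires full-time or temporary) → not eligible.
Floating Holidays — status part-time ✓; service 93 weeks ≥ 60 days ✓; age 34 ≥ 25 ✓ → eligible.
Relocation Assistance — service 93 weeks ≥ 1 month (≈30 days) ✓; dept Engineering ✓; grade IC2 < IC5 ✗ → not eligible.

Floating Holidays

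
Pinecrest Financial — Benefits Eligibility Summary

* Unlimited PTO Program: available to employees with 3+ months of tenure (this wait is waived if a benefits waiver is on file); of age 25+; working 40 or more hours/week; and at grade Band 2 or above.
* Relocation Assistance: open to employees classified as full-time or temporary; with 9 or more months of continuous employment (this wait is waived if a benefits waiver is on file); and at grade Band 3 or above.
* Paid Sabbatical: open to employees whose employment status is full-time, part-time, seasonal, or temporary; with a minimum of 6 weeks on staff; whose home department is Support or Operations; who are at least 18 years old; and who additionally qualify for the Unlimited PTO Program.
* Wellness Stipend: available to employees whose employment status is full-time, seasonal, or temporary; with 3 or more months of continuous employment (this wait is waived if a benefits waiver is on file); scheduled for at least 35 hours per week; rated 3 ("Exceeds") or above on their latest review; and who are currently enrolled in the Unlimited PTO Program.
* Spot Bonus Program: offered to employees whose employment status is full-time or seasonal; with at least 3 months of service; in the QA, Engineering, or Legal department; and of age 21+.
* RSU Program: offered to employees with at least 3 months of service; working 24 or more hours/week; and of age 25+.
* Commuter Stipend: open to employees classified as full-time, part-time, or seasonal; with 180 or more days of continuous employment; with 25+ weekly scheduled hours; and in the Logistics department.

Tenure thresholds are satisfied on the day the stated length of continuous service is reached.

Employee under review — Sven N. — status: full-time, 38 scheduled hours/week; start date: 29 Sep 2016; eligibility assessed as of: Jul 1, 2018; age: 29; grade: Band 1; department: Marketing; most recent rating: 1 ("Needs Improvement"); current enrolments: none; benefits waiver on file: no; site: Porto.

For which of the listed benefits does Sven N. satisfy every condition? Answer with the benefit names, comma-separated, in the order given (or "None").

RSU Program

Service from 29 Sep 2016 to Jul 1, 2018: 640 days.
Unlimited PTO Program — no waiver, service 640 days ≥ 3 months (≈90 days) ✓; age 29 ≥ 25 ✓; 38 hrs/wk < 40 ✗ → not eligible.
Relocation Assistance — status full-time ✓; no waiver, service 640 days ≥ 9 months (≈270 days) ✓; grade Band 1 < Band 3 ✗ → not eligible.
Paid Sabbatical — status full-time ✓; service 640 days ≥ 6 weeks (≈42 days) ✓; dept Marketing ✗ → not eligible.
Wellness Stipend — status full-time ✓; no waiver, service 640 days ≥ 3 months (≈90 days) ✓; 38 hrs/wk ≥ 35 ✓; rating 1 < 3 ✗ → not eligible.
Spot Bonus Program — status full-time ✓; service 640 days ≥ 3 months (≈90 days) ✓; dept Marketing ✗ → not eligible.
RSU Program — service 640 days ≥ 3 months (≈90 days) ✓; 38 hrs/wk ≥ 24 ✓; age 29 ≥ 25 ✓ → eligible.
Commuter Stipend — status full-time ✓; service 640 days ≥ 180 days ✓; 38 hrs/wk ≥ 25 ✓; dept Marketing ✗ → not eligible.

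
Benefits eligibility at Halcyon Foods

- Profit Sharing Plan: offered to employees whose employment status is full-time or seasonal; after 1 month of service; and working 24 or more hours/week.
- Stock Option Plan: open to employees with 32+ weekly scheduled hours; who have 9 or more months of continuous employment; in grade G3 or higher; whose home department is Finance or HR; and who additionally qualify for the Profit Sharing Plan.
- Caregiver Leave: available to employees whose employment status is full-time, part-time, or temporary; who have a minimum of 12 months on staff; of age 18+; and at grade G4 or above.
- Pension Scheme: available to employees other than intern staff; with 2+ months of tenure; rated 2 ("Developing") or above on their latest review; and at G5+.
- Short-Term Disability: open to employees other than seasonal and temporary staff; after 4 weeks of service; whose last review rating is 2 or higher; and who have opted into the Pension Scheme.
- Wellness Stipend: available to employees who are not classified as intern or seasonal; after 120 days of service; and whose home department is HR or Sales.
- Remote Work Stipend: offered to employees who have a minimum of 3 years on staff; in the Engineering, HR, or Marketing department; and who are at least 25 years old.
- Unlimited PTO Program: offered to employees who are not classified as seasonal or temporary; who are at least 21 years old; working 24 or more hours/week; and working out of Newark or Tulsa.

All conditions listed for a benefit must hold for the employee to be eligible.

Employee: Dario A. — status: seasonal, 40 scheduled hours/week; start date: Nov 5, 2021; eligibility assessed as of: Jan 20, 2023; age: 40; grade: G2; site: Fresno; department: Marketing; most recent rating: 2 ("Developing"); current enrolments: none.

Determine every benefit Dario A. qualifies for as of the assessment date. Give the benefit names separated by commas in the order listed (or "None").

Profit Sharing Plan

Service from Nov 5, 2021 to Jan 20, 2023: 441 days.
Profit Sharing Plan — status seasonal ✓; service 441 days ≥ 1 month (≈30 days) ✓; 40 hrs/wk ≥ 24 ✓ → eligible.
Stock Option Plan — 40 hrs/wk ≥ 32 ✓; service 441 days ≥ 9 months (≈270 days) ✓; grade G2 < G3 ✗ → not eligible.
Caregiver Leave — status seasonal ✗ (requires full-time, part-time, or temporary) → not eligible.
Pension Scheme — status seasonal ✓ (not excluded); service 441 days ≥ 2 months (≈60 days) ✓; rating 2 ≥ 2 ✓; grade G2 < G5 ✗ → not eligible.
Short-Term Disability — status seasonal ✗ (excluded) → not eligible.
Wellness Stipend — status seasonal ✗ (excluded) → not eligible.
Remote Work Stipend — service 441 days < 3 years (≈1095 days) ✗ → not eligible.
Unlimited PTO Program — status seasonal ✗ (excluded) → not eligible.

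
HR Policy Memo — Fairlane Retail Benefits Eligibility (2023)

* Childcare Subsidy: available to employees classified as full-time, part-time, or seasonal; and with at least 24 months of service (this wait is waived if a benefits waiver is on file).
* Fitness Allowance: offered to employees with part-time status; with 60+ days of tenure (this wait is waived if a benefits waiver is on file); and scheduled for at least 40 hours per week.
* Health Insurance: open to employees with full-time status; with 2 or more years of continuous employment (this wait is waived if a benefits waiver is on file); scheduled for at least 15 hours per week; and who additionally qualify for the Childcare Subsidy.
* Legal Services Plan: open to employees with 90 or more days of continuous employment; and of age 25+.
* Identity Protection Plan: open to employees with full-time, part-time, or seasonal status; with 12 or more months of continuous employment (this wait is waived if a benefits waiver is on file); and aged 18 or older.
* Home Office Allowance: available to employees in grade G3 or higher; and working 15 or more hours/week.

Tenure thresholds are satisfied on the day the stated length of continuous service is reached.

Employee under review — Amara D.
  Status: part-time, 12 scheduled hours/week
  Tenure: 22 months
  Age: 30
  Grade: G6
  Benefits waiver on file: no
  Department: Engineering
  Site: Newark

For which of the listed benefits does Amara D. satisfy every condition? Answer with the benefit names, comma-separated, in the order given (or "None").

Childcare Subsidy — status part-time ✓; no waiver, service 22 months < 24 months ✗ → not eligible.
Fitness Allowance — status part-time ✓; no waiver, service 22 months ≥ 60 days ✓; 12 hrs/wk < 40 ✗ → not eligible.
Health Insurance — status part-time ✗ (requires full-time) → not eligible.
Legal Services Plan — service 22 months ≥ 90 days ✓; age 30 ≥ 25 ✓ → eligible.
Identity Protection Plan — status part-time ✓; no waiver, service 22 months ≥ 12 months ✓; age 30 ≥ 18 ✓ → eligible.
Home Office Allowance — grade G6 ≥ G3 ✓; 12 hrs/wk < 15 ✗ → not eligible.

Legal Services Plan, Identity Protection Plan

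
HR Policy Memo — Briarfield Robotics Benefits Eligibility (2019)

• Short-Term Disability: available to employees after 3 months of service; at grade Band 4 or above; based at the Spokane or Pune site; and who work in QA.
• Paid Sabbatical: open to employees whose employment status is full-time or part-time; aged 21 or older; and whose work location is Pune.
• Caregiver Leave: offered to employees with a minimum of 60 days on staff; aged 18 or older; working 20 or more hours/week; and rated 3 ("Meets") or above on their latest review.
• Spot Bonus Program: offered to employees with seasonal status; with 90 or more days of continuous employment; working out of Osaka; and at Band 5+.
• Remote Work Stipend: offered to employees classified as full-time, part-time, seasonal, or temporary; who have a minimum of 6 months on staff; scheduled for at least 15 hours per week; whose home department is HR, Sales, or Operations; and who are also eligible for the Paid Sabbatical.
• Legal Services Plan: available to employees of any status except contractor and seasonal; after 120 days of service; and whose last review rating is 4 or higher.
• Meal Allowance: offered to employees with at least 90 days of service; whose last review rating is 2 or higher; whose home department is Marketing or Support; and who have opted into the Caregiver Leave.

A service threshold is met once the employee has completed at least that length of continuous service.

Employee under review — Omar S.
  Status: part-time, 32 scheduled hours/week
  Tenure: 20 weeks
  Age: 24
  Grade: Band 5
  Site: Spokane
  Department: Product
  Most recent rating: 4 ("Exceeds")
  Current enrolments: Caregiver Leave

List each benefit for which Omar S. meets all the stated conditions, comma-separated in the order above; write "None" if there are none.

Short-Term Disability — service 20 weeks ≥ 3 months (≈90 days) ✓; grade Band 5 ≥ Band 4 ✓; site Spokane ✓; dept Product ✗ → not eligible.
Paid Sabbatical — status part-time ✓; age 24 ≥ 21 ✓; site Spokane ✗ (not Pune) → not eligible.
Caregiver Leave — service 20 weeks ≥ 60 days ✓; age 24 ≥ 18 ✓; 32 hrs/wk ≥ 20 ✓; rating 4 ≥ 3 ✓ → eligible.
Spot Bonus Program — status part-time ✗ (requires seasonal) → not eligible.
Remote Work Stipend — status part-time ✓; service 20 weeks < 6 months (≈180 days) ✗ → not eligible.
Legal Services Plan — status part-time ✓ (not excluded); service 20 weeks ≥ 120 days ✓; rating 4 ≥ 4 ✓ → eligible.
Meal Allowance — service 20 weeks ≥ 90 days ✓; rating 4 ≥ 2 ✓; dept Product ✗ → not eligible.

Caregiver Leave, Legal Services Plan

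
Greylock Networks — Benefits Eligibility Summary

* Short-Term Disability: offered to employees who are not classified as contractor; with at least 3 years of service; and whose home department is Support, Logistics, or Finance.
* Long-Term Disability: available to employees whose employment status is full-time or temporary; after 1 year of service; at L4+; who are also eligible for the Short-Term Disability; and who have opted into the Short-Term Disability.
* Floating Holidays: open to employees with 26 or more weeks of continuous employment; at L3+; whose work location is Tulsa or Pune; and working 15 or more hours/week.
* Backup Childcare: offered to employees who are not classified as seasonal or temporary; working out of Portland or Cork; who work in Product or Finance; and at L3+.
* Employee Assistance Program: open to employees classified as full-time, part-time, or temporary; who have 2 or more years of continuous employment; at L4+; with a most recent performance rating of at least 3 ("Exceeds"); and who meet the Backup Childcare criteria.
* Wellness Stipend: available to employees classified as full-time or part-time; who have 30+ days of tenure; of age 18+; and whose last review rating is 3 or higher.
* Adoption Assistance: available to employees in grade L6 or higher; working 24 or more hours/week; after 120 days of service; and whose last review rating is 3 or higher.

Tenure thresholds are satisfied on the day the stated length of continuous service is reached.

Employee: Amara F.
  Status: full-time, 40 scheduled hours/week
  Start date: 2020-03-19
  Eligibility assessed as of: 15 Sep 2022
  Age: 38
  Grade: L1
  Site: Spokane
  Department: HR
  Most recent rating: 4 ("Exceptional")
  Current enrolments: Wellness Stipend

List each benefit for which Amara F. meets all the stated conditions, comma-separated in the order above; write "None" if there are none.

Wellness Stipend

Service from 2020-03-19 to 15 Sep 2022: 910 days.
Short-Term Disability — status full-time ✓ (not excluded); service 910 days < 3 years (≈1095 days) ✗ → not eligible.
Long-Term Disability — status full-time ✓; service 910 days ≥ 1 year (≈365 days) ✓; grade L1 < L4 ✗ → not eligible.
Floating Holidays — service 910 days ≥ 26 weeks (≈182 days) ✓; grade L1 < L3 ✗ → not eligible.
Backup Childcare — status full-time ✓ (not excluded); site Spokane ✗ (not Portland or Cork) → not eligible.
Employee Assistance Program — status full-time ✓; service 910 days ≥ 2 years (≈730 days) ✓; grade L1 < L4 ✗ → not eligible.
Wellness Stipend — status full-time ✓; service 910 days ≥ 30 days ✓; age 38 ≥ 18 ✓; rating 4 ≥ 3 ✓ → eligible.
Adoption Assistance — grade L1 < L6 ✗ → not eligible.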